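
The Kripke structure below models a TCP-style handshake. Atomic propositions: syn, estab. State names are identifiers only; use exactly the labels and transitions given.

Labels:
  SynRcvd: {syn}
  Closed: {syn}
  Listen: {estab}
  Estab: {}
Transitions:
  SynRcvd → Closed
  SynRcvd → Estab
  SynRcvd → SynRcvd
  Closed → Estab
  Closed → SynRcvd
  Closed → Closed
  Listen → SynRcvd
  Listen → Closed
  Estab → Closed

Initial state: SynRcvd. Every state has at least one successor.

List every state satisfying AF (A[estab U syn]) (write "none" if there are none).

{SynRcvd, Closed, Listen, Estab}

States satisfying A[estab U syn]: {SynRcvd, Closed, Listen}.
States satisfying AF (A[estab U syn]): {SynRcvd, Closed, Listen, Estab}.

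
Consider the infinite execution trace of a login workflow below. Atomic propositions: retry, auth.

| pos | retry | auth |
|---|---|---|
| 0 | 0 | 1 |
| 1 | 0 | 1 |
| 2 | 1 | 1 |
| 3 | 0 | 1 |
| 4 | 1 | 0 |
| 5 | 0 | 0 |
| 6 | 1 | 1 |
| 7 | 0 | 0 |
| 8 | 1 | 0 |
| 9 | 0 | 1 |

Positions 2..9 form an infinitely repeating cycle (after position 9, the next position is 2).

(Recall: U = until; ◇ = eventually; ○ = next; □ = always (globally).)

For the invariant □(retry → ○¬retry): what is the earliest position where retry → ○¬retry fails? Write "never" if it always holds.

never

retry → ○¬retry holds at every position 0..9, and those are all the positions the trace ever visits, so the invariant □(retry → ○¬retry) is never violated.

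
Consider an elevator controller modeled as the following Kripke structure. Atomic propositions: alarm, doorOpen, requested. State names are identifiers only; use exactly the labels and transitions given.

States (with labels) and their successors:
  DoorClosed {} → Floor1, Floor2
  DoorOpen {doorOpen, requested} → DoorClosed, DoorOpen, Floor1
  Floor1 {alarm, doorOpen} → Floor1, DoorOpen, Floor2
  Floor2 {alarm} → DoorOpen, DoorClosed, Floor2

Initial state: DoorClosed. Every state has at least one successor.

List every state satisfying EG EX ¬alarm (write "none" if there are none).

States satisfying EX ¬alarm: {DoorOpen, Floor1, Floor2}.
States satisfying EG EX ¬alarm: {DoorOpen, Floor1, Floor2}.

{DoorOpen, Floor1, Floor2}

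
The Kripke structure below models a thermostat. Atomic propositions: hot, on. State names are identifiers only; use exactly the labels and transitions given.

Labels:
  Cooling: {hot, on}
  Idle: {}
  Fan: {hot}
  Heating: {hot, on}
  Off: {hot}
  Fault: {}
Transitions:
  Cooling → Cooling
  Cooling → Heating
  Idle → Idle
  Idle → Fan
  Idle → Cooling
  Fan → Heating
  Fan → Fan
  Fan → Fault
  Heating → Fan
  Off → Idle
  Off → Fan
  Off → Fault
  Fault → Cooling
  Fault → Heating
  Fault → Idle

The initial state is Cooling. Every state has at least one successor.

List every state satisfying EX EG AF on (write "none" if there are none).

{Cooling, Idle, Fault}

States satisfying EG AF on: {Cooling}.
States satisfying EX EG AF on: {Cooling, Idle, Fault}.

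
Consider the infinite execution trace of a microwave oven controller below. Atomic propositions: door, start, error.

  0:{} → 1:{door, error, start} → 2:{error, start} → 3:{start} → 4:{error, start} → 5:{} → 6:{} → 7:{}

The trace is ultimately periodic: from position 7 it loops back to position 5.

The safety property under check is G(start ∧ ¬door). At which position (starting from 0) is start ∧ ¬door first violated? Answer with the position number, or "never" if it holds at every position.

At position 0 the labels are {}, so start ∧ ¬door is false there. This is the first violation.

0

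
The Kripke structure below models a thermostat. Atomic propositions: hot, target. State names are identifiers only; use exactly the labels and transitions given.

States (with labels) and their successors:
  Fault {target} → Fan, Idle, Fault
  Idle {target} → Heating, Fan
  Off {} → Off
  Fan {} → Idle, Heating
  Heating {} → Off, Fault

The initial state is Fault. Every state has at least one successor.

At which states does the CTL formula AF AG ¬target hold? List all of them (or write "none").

{Off}

States satisfying AG ¬target: {Off}.
States satisfying AF AG ¬target: {Off}.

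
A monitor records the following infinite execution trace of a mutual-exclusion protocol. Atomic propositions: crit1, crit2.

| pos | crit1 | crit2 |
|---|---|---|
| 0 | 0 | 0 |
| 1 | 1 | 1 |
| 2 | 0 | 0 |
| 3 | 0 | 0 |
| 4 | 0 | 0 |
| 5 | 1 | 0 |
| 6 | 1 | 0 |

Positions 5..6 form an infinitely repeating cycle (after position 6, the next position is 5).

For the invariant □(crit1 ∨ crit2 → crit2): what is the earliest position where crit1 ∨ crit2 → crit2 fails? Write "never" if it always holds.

5

Check crit1 ∨ crit2 → crit2 at each position in order: 0 ✓, 1 ✓, 2 ✓, 3 ✓, 4 ✓.
At position 5 the labels are {crit1}, so crit1 ∨ crit2 → crit2 is false there. This is the first violation.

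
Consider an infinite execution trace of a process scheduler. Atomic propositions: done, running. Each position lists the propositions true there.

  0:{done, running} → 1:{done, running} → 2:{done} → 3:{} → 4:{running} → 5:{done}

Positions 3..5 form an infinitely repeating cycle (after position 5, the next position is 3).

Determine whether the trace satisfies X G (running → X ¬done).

The position after 0 is 1; G (running → X ¬done) is false there.

Does not hold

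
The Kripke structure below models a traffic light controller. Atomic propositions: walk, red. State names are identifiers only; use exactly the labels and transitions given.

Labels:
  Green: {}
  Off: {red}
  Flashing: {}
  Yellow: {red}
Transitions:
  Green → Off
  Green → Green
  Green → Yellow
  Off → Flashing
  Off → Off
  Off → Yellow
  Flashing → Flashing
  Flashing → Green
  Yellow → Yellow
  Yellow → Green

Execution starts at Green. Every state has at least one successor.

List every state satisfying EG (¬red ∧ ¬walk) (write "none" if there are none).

{Green, Flashing}

States satisfying ¬red ∧ ¬walk: {Green, Flashing}.
States satisfying EG (¬red ∧ ¬walk): {Green, Flashing}.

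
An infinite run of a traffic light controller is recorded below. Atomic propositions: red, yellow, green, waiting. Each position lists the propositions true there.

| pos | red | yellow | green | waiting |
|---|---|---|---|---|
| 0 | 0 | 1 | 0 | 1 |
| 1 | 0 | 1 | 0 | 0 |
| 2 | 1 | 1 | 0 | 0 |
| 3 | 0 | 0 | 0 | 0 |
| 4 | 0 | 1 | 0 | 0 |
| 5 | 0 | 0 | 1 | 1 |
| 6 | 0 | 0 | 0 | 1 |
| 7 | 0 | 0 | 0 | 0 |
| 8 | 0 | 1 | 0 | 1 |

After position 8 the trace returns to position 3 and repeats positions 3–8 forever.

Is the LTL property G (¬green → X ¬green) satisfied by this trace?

¬green → X ¬green must hold at every position from 0 onward. It fails at position 4, so G (¬green → X ¬green) is false.
Positions where ¬green holds: 0, 1, 2, 3, 4, 6, 7, 8.
Check X ¬green at each: 0→ok, 1→ok, 2→ok, 3→ok, 4→fails, 6→ok, 7→ok, 8→ok.

Does not hold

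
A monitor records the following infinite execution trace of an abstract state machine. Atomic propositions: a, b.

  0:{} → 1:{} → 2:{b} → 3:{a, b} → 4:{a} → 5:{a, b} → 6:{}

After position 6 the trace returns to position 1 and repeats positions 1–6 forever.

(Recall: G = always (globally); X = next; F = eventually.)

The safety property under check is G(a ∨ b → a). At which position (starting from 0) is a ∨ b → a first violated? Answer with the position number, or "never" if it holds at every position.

Check a ∨ b → a at each position in order: 0 ✓, 1 ✓.
At position 2 the labels are {b}, so a ∨ b → a is false there. This is the first violation.

2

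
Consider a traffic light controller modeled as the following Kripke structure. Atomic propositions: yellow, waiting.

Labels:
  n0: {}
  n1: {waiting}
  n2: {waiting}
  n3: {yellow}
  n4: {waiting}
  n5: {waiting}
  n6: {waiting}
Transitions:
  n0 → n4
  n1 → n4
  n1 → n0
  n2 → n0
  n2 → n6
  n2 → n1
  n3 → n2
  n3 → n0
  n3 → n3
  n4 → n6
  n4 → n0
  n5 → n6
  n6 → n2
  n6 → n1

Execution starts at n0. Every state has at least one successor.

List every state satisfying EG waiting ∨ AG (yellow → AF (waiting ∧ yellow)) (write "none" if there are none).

States satisfying waiting: {n1, n2, n4, n5, n6}.
States satisfying EG waiting: {n1, n2, n4, n5, n6}.
States satisfying yellow → AF (waiting ∧ yellow): {n0, n1, n2, n4, n5, n6}.
States satisfying AG (yellow → AF (waiting ∧ yellow)): {n0, n1, n2, n4, n5, n6}.
States satisfying EG waiting ∨ AG (yellow → AF (waiting ∧ yellow)): {n0, n1, n2, n4, n5, n6}.

{n0, n1, n2, n4, n5, n6}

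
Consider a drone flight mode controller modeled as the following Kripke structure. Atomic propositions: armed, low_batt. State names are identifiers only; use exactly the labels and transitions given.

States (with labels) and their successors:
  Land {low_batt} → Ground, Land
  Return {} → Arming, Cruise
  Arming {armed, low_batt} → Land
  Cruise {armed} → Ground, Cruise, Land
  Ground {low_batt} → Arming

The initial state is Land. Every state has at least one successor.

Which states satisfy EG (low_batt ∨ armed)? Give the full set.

{Land, Arming, Cruise, Ground}

States satisfying low_batt ∨ armed: {Land, Arming, Cruise, Ground}.
States satisfying EG (low_batt ∨ armed): {Land, Arming, Cruise, Ground}.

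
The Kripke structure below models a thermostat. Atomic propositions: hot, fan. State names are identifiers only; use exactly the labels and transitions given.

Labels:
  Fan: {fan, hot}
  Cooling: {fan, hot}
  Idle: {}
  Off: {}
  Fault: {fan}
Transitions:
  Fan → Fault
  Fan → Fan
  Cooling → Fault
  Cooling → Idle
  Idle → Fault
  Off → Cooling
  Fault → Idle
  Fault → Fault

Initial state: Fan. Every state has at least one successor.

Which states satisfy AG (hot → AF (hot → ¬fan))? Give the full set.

States satisfying hot → AF (hot → ¬fan): {Cooling, Idle, Off, Fault}.
States satisfying AG (hot → AF (hot → ¬fan)): {Cooling, Idle, Off, Fault}.

{Cooling, Idle, Off, Fault}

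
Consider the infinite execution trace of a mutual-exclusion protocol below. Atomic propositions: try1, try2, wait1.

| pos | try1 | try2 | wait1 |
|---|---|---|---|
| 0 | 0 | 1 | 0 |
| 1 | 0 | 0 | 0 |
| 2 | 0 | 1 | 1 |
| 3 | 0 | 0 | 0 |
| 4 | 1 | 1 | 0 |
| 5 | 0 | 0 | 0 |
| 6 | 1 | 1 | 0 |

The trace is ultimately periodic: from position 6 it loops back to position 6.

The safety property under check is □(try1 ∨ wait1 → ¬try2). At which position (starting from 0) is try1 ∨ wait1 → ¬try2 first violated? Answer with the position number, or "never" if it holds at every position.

2

Check try1 ∨ wait1 → ¬try2 at each position in order: 0 ✓, 1 ✓.
At position 2 the labels are {try2, wait1}, so try1 ∨ wait1 → ¬try2 is false there. This is the first violation.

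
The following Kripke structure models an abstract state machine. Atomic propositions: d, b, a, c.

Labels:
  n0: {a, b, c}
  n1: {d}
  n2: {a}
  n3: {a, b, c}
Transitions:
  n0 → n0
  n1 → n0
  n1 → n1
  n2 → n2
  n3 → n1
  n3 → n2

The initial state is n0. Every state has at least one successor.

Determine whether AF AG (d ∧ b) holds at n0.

No

States satisfying AG (d ∧ b): ∅.
States satisfying AF AG (d ∧ b): ∅.
There is a path from n0 along which AG (d ∧ b) never holds.
n0 ∉ Sat(AF AG (d ∧ b)).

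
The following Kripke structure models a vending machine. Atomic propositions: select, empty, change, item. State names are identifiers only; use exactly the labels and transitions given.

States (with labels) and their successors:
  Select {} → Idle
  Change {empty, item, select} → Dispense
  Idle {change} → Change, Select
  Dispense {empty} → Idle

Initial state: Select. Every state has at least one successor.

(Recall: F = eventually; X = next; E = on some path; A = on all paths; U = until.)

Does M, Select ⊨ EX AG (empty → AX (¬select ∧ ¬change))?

No

States satisfying AG (empty → AX (¬select ∧ ¬change)): ∅.
States satisfying EX AG (empty → AX (¬select ∧ ¬change)): ∅.
No suitable path/successor from Select witnesses the formula.
Select ∉ Sat(EX AG (empty → AX (¬select ∧ ¬change))).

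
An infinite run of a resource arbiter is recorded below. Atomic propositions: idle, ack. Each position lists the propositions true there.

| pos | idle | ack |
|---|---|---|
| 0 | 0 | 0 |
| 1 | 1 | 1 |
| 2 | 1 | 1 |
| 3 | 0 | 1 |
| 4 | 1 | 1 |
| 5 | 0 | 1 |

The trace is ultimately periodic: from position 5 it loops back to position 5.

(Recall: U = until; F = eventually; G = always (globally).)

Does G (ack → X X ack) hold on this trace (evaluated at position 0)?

Yes

ack → X X ack holds at every position 0..5, and those are all positions ever visited, so G (ack → X X ack) holds.
Positions where ack holds: 1, 2, 3, 4, 5.
Check X X ack at each: 1→ok, 2→ok, 3→ok, 4→ok, 5→ok.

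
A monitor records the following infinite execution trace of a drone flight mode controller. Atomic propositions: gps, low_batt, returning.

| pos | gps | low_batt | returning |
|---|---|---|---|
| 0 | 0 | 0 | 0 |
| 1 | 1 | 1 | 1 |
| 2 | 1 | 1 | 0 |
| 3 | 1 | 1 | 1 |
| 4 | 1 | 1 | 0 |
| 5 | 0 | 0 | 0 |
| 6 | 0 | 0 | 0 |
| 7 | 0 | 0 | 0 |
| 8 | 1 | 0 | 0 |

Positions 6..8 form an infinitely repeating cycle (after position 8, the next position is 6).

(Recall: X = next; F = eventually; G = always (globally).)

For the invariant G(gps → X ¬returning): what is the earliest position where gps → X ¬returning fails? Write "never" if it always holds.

Check gps → X ¬returning at each position in order: 0 ✓, 1 ✓.
At position 2 the labels are {gps, low_batt} and the next position 3 has {gps, low_batt, returning}, so gps → X ¬returning is false there. This is the first violation.

2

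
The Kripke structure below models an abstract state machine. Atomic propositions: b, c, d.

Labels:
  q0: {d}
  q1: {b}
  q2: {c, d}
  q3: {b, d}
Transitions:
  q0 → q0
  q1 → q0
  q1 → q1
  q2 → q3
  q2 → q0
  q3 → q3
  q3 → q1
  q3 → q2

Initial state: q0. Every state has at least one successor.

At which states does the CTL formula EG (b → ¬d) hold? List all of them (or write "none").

{q0, q1, q2}

States satisfying b → ¬d: {q0, q1, q2}.
States satisfying EG (b → ¬d): {q0, q1, q2}.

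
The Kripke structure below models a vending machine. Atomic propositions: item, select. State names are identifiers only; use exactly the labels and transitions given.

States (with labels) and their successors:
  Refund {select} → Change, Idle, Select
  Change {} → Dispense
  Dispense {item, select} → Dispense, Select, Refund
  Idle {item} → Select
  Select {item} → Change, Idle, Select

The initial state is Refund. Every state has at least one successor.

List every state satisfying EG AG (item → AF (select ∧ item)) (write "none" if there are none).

none

States satisfying AG (item → AF (select ∧ item)): ∅.
States satisfying EG AG (item → AF (select ∧ item)): ∅.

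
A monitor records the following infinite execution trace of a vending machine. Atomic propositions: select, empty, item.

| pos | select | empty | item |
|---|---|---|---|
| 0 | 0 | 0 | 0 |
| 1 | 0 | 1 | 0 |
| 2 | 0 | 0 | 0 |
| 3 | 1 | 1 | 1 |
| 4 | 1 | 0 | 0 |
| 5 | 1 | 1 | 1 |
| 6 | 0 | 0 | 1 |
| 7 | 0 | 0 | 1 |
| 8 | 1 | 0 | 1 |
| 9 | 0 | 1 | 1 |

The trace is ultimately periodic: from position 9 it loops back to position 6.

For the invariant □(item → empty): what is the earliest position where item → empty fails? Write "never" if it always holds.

6

Check item → empty at each position in order: 0 ✓, 1 ✓, 2 ✓, 3 ✓, 4 ✓, 5 ✓.
At position 6 the labels are {item}, so item → empty is false there. This is the first violation.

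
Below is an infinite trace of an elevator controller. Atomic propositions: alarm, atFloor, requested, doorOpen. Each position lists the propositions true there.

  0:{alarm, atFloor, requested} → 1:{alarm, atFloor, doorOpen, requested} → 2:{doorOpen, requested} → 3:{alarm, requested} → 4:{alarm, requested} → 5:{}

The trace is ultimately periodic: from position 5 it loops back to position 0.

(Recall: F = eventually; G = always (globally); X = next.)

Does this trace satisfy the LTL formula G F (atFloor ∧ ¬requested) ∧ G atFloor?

F (atFloor ∧ ¬requested) must hold at every position from 0 onward. It fails at position 0, so G F (atFloor ∧ ¬requested) is false.
atFloor must hold at every position from 0 onward. It fails at position 2, so G atFloor is false.
At position 0: G F (atFloor ∧ ¬requested) is false; G atFloor is false; so G F (atFloor ∧ ¬requested) ∧ G atFloor is false.

Does not hold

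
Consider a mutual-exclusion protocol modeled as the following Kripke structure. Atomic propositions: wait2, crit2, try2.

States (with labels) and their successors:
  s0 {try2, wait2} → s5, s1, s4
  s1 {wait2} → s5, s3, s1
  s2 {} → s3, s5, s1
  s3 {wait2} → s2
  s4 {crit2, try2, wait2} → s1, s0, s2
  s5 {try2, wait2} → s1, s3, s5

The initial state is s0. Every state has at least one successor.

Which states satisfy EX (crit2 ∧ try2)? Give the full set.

{s0}

States satisfying crit2 ∧ try2: {s4}.
States satisfying EX (crit2 ∧ try2): {s0}.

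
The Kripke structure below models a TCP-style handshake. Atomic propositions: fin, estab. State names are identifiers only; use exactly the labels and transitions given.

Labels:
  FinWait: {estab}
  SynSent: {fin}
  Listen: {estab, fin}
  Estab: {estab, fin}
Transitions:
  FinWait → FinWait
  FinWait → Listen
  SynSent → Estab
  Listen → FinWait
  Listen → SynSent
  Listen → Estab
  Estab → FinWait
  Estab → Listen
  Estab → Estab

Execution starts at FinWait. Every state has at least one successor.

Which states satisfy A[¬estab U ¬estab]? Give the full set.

{SynSent}

States satisfying ¬estab: {SynSent}.
States satisfying A[¬estab U ¬estab]: {SynSent}.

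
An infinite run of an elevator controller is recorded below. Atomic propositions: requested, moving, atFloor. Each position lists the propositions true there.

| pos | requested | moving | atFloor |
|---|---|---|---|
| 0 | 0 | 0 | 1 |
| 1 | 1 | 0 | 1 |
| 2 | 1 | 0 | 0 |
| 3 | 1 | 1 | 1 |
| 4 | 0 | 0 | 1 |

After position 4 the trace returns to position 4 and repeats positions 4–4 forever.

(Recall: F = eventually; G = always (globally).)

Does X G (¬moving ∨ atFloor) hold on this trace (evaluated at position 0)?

Yes

The position after 0 is 1; G (¬moving ∨ atFloor) is true there.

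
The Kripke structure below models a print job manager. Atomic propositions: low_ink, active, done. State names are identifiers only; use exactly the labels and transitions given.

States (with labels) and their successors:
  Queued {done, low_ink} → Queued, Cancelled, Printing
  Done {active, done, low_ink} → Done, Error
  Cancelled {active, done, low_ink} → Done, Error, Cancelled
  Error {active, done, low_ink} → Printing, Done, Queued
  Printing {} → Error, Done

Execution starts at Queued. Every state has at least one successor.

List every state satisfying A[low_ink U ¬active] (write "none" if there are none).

{Queued, Printing}

States satisfying low_ink: {Queued, Done, Cancelled, Error}.
States satisfying ¬active: {Queued, Printing}.
States satisfying A[low_ink U ¬active]: {Queued, Printing}.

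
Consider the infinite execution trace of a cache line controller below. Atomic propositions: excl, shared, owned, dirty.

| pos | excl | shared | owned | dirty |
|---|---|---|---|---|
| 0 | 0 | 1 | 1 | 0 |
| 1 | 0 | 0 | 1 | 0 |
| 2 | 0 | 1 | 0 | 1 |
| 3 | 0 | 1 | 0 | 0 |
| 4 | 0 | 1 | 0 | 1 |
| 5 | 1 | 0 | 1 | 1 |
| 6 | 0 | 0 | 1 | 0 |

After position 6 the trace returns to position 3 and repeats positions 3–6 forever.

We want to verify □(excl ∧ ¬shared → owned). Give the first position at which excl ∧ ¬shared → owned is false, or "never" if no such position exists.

never

excl ∧ ¬shared → owned holds at every position 0..6, and those are all the positions the trace ever visits, so the invariant □(excl ∧ ¬shared → owned) is never violated.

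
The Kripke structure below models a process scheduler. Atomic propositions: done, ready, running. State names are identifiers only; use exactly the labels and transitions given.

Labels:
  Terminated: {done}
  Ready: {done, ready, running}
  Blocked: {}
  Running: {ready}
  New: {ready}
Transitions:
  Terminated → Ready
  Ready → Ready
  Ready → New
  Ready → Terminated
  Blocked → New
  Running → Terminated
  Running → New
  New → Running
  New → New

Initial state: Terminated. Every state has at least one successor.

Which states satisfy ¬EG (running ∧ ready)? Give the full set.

States satisfying running ∧ ready: {Ready}.
States satisfying EG (running ∧ ready): {Ready}.
States satisfying ¬EG (running ∧ ready): {Terminated, Blocked, Running, New}.

{Terminated, Blocked, Running, New}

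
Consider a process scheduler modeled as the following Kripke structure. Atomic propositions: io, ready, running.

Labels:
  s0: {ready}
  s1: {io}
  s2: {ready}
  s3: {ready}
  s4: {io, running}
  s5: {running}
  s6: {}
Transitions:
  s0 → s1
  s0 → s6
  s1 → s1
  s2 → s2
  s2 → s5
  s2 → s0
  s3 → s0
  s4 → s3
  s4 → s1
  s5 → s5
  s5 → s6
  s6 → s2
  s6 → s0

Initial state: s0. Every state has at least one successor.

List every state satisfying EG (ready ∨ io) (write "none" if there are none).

States satisfying ready ∨ io: {s0, s1, s2, s3, s4}.
States satisfying EG (ready ∨ io): {s0, s1, s2, s3, s4}.

{s0, s1, s2, s3, s4}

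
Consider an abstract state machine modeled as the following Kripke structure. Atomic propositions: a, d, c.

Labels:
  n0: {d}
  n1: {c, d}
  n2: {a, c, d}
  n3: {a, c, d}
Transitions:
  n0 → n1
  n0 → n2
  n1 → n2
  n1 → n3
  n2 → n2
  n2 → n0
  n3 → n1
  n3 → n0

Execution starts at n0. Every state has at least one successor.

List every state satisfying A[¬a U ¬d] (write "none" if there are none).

States satisfying ¬a: {n0, n1}.
States satisfying ¬d: ∅.
States satisfying A[¬a U ¬d]: ∅.

none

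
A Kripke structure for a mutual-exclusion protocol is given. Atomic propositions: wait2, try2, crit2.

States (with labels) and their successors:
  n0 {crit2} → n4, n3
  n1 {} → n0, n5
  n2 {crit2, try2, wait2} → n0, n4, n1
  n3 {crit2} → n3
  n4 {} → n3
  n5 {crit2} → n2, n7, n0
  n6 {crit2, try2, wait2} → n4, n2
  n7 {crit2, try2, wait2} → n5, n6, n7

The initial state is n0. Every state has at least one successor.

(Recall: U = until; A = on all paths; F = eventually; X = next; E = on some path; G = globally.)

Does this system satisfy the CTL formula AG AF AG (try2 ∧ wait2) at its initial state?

Does not hold

States satisfying AF AG (try2 ∧ wait2): ∅.
States satisfying AG AF AG (try2 ∧ wait2): ∅.
n0 is reachable from n0 and violates AF AG (try2 ∧ wait2), so AG fails at n0.
n0 ∉ Sat(AG AF AG (try2 ∧ wait2)).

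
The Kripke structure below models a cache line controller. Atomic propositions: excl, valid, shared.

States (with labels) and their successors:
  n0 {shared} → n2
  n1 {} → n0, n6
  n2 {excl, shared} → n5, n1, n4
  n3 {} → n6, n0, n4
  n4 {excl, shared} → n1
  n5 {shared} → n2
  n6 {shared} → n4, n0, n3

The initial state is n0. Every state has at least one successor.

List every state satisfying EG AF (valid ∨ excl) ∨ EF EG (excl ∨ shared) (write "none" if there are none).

{n0, n1, n2, n3, n4, n5, n6}

States satisfying AF (valid ∨ excl): {n0, n2, n4, n5}.
States satisfying EG AF (valid ∨ excl): {n0, n2, n5}.
States satisfying EG (excl ∨ shared): {n0, n2, n5, n6}.
States satisfying EF EG (excl ∨ shared): {n0, n1, n2, n3, n4, n5, n6}.
States satisfying EG AF (valid ∨ excl) ∨ EF EG (excl ∨ shared): {n0, n1, n2, n3, n4, n5, n6}.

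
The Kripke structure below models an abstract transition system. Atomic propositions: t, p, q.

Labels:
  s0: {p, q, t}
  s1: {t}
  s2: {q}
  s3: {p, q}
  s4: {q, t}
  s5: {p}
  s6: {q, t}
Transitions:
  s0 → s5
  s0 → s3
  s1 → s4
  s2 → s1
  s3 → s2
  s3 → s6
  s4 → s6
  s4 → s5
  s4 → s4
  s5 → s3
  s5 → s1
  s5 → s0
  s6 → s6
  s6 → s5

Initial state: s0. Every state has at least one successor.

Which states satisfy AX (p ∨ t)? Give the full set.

States satisfying p ∨ t: {s0, s1, s3, s4, s5, s6}.
States satisfying AX (p ∨ t): {s0, s1, s2, s4, s5, s6}.

{s0, s1, s2, s4, s5, s6}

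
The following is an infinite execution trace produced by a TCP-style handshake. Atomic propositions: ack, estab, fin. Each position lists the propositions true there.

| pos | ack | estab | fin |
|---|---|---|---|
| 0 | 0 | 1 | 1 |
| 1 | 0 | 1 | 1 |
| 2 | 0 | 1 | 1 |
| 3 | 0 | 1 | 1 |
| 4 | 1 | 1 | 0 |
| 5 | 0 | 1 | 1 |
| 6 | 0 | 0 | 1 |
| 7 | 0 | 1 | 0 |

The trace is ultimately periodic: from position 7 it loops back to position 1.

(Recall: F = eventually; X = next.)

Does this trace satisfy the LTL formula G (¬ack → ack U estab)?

¬ack → ack U estab must hold at every position from 0 onward. It fails at position 6, so G (¬ack → ack U estab) is false.
Positions where ¬ack holds: 0, 1, 2, 3, 5, 6, 7.
Check ack U estab at each: 0→ok, 1→ok, 2→ok, 3→ok, 5→ok, 6→fails, 7→ok.

Does not hold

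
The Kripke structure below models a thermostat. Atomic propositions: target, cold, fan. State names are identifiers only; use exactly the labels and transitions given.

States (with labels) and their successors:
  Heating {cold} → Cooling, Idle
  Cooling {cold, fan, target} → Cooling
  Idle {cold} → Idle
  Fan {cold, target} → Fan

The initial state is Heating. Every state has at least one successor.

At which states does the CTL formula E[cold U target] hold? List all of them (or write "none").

States satisfying cold: {Heating, Cooling, Idle, Fan}.
States satisfying target: {Cooling, Fan}.
States satisfying E[cold U target]: {Heating, Cooling, Fan}.

{Heating, Cooling, Fan}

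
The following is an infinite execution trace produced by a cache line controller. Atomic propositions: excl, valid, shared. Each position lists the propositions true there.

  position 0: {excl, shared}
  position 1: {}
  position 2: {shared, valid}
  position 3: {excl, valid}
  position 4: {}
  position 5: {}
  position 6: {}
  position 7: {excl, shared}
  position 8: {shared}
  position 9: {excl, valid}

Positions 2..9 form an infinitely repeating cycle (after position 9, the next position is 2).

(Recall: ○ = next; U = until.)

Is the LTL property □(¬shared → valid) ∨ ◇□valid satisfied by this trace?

Violated

¬shared → valid must hold at every position from 0 onward. It fails at position 1, so □(¬shared → valid) is false.
Positions where ¬shared holds: 1, 3, 4, 5, 6, 9.
Check valid at each: 1→fails, 3→ok, 4→fails, 5→fails, 6→fails, 9→ok.
□valid is false at every position 0..9, so it never becomes true and ◇□valid fails.
At position 0: □(¬shared → valid) is false; ◇□valid is false; so □(¬shared → valid) ∨ ◇□valid is false.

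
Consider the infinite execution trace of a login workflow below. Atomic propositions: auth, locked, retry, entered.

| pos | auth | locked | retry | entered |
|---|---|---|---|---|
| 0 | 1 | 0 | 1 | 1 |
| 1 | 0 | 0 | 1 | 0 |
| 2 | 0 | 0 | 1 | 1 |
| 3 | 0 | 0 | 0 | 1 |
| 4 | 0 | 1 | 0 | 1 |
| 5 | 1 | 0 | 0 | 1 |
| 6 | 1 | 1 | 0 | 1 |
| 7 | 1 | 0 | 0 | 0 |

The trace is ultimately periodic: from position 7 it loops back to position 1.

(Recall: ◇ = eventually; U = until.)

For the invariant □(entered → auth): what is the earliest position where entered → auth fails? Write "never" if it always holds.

2

Check entered → auth at each position in order: 0 ✓, 1 ✓.
At position 2 the labels are {entered, retry}, so entered → auth is false there. This is the first violation.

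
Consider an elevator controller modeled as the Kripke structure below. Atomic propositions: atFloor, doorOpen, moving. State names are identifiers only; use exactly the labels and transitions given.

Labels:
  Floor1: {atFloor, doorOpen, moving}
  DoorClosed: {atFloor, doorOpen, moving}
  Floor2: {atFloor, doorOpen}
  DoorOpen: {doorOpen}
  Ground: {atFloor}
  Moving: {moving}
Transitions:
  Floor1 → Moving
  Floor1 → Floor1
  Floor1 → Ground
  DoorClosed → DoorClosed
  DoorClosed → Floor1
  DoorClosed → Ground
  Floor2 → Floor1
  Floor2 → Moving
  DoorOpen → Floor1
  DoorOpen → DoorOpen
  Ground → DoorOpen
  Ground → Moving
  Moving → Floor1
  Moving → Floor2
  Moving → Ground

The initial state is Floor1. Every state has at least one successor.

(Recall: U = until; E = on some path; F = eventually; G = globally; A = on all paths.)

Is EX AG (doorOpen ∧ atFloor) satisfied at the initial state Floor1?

Violated

States satisfying AG (doorOpen ∧ atFloor): ∅.
States satisfying EX AG (doorOpen ∧ atFloor): ∅.
No suitable path/successor from Floor1 witnesses the formula.
Floor1 ∉ Sat(EX AG (doorOpen ∧ atFloor)).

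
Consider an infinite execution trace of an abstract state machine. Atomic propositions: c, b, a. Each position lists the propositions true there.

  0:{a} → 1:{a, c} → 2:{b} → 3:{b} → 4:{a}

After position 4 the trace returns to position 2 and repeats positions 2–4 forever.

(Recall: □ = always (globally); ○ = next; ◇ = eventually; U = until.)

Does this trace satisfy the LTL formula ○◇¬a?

Holds

The position after 0 is 1; ◇¬a is true there.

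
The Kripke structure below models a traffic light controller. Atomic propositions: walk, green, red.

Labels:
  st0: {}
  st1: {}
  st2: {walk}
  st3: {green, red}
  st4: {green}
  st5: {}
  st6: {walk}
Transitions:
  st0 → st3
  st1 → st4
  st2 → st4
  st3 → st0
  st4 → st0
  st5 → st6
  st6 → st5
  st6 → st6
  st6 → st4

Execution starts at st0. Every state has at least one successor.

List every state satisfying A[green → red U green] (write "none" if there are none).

States satisfying green → red: {st0, st1, st2, st3, st5, st6}.
States satisfying green: {st3, st4}.
States satisfying A[green → red U green]: {st0, st1, st2, st3, st4}.

{st0, st1, st2, st3, st4}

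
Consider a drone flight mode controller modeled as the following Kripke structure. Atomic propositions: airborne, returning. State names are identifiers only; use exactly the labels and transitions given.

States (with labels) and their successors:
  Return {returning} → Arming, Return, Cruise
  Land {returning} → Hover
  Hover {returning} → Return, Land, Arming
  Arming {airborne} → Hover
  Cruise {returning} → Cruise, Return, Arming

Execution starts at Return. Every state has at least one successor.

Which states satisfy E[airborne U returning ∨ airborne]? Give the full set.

States satisfying airborne: {Arming}.
States satisfying returning ∨ airborne: {Return, Land, Hover, Arming, Cruise}.
States satisfying E[airborne U returning ∨ airborne]: {Return, Land, Hover, Arming, Cruise}.

{Return, Land, Hover, Arming, Cruise}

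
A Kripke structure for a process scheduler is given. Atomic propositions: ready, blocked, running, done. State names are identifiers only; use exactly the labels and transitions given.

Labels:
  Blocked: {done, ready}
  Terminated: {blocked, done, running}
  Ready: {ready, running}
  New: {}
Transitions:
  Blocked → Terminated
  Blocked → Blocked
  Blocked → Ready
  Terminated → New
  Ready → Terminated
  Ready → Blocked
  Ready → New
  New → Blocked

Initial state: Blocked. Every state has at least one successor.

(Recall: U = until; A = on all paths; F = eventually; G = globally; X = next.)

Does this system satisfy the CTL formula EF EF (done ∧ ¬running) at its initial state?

States satisfying EF (done ∧ ¬running): {Blocked, Terminated, Ready, New}.
States satisfying EF EF (done ∧ ¬running): {Blocked, Terminated, Ready, New}.
Some path from Blocked reaches a state where EF (done ∧ ¬running) holds.
Blocked ∈ Sat(EF EF (done ∧ ¬running)).

Satisfied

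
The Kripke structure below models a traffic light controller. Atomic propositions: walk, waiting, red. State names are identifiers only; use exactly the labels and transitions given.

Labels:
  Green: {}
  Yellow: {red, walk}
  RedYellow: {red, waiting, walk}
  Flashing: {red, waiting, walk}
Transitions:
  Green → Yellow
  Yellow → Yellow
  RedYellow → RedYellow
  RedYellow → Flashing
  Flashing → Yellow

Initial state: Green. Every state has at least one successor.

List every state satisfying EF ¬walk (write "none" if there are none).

States satisfying ¬walk: {Green}.
States satisfying EF ¬walk: {Green}.

{Green}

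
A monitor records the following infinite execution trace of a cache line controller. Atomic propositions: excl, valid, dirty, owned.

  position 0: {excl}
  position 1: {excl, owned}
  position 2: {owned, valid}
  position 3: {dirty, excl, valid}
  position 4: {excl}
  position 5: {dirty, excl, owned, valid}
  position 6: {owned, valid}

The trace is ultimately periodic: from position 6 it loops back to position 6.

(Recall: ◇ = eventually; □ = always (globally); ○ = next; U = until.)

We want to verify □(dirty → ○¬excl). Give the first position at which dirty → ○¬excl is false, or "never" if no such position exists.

3

Check dirty → ○¬excl at each position in order: 0 ✓, 1 ✓, 2 ✓.
At position 3 the labels are {dirty, excl, valid} and the next position 4 has {excl}, so dirty → ○¬excl is false there. This is the first violation.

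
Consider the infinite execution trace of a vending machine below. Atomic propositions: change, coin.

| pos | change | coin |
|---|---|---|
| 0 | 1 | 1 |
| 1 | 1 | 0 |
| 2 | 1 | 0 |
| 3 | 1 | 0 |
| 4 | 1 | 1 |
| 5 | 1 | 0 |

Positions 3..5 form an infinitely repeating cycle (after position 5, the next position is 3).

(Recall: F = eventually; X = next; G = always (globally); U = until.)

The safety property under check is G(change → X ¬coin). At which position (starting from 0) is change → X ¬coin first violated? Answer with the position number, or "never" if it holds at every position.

3

Check change → X ¬coin at each position in order: 0 ✓, 1 ✓, 2 ✓.
At position 3 the labels are {change} and the next position 4 has {change, coin}, so change → X ¬coin is false there. This is the first violation.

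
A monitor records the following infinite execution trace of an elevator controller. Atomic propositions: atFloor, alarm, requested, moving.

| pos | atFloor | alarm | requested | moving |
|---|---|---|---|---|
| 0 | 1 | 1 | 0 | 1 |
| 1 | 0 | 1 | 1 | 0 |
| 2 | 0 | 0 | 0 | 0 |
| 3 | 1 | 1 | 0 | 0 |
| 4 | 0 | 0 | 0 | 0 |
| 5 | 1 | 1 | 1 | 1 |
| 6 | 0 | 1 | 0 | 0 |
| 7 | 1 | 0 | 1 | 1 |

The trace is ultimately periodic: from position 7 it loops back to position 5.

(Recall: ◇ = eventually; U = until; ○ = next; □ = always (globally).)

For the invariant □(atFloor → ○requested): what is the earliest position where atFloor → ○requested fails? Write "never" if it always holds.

Check atFloor → ○requested at each position in order: 0 ✓, 1 ✓, 2 ✓.
At position 3 the labels are {alarm, atFloor} and the next position 4 has {}, so atFloor → ○requested is false there. This is the first violation.

3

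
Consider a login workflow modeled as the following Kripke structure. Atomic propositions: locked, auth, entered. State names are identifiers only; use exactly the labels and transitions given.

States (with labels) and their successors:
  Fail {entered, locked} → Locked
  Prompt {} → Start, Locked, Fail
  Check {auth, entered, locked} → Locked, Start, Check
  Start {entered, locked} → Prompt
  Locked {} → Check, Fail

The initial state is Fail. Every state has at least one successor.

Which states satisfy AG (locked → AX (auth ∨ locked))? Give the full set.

States satisfying locked → AX (auth ∨ locked): {Prompt, Locked}.
States satisfying AG (locked → AX (auth ∨ locked)): ∅.

none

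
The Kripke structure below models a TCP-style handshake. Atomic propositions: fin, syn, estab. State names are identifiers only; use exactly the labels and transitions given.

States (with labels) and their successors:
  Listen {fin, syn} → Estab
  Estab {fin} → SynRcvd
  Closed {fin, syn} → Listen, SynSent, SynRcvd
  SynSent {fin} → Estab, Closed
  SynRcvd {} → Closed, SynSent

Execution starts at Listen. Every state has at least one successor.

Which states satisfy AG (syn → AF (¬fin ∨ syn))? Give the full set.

{Listen, Estab, Closed, SynSent, SynRcvd}

States satisfying syn → AF (¬fin ∨ syn): {Listen, Estab, Closed, SynSent, SynRcvd}.
States satisfying AG (syn → AF (¬fin ∨ syn)): {Listen, Estab, Closed, SynSent, SynRcvd}.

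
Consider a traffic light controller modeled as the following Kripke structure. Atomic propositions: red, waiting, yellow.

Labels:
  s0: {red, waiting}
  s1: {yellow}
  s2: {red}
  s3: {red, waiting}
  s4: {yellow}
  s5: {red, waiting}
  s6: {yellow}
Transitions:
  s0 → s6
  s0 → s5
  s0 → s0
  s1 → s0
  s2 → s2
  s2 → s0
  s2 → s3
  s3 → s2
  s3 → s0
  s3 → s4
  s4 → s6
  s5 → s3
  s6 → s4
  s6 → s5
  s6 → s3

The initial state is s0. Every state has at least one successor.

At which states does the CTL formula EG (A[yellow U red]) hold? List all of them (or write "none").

States satisfying A[yellow U red]: {s0, s1, s2, s3, s5}.
States satisfying EG (A[yellow U red]): {s0, s1, s2, s3, s5}.

{s0, s1, s2, s3, s5}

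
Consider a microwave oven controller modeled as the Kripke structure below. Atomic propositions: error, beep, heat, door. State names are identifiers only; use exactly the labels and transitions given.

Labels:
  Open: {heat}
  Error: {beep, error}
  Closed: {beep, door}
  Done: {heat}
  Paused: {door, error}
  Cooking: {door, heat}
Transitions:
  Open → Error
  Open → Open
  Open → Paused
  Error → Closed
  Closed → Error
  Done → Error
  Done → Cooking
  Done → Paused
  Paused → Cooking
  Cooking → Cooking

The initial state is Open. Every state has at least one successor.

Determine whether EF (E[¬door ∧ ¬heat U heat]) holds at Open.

Holds

States satisfying E[¬door ∧ ¬heat U heat]: {Open, Done, Cooking}.
States satisfying EF (E[¬door ∧ ¬heat U heat]): {Open, Done, Paused, Cooking}.
Some path from Open reaches a state where E[¬door ∧ ¬heat U heat] holds.
Open ∈ Sat(EF (E[¬door ∧ ¬heat U heat])).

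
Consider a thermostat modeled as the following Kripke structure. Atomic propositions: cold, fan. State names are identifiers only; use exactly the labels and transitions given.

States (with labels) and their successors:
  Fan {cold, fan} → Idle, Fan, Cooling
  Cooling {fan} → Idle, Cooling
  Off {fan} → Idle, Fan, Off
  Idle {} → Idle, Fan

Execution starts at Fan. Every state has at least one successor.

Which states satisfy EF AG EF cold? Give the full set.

{Fan, Cooling, Off, Idle}

States satisfying AG EF cold: {Fan, Cooling, Off, Idle}.
States satisfying EF AG EF cold: {Fan, Cooling, Off, Idle}.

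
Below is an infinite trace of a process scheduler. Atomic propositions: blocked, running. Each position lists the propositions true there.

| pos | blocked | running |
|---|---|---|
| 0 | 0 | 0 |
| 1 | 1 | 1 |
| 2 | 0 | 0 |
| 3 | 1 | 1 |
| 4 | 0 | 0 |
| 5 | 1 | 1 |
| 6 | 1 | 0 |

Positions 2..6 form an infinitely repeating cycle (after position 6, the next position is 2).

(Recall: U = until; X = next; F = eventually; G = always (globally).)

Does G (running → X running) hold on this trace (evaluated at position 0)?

Does not hold

running → X running must hold at every position from 0 onward. It fails at position 1, so G (running → X running) is false.
Positions where running holds: 1, 3, 5.
Check X running at each: 1→fails, 3→fails, 5→fails.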